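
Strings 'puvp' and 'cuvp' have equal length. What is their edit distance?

Let D[i][j] be the edit distance between the first i characters of 'puvp' and the first j characters of 'cuvp', with D[i][0] = i, D[0][j] = j, and D[i][j] = D[i-1][j-1] if the characters match, else 1 + min(D[i-1][j], D[i][j-1], D[i-1][j-1]). Filling the table (rows: prefixes of 'puvp', columns: prefixes of 'cuvp'):
     ε  c  u  v  p
  ε  0  1  2  3  4
  p  1  1  2  3  3
  u  2  2  1  2  3
  v  3  3  2  1  2
  p  4  4  3  2  1
The bottom-right entry gives D[4][4] = 1, so no sequence of fewer than 1 edit works. Backtracking through the table gives one optimal edit sequence (1 edit):
  puvp → cuvp (sub p→c @1)
Edit distance = 1.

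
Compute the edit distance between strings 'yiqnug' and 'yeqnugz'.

Let D[i][j] be the edit distance between the first i characters of 'yiqnug' and the first j characters of 'yeqnugz', with D[i][0] = i, D[0][j] = j, and D[i][j] = D[i-1][j-1] if the characters match, else 1 + min(D[i-1][j], D[i][j-1], D[i-1][j-1]). Filling the table (rows: prefixes of 'yiqnug', columns: prefixes of 'yeqnugz'):
     ε  y  e  q  n  u  g  z
  ε  0  1  2  3  4  5  6  7
  y  1  0  1  2  3  4  5  6
  i  2  1  1  2  3  4  5  6
  q  3  2  2  1  2  3  4  5
  n  4  3  3  2  1  2  3  4
  u  5  4  4  3  2  1  2  3
  g  6  5  5  4  3  2  1  2
The bottom-right entry gives D[6][7] = 2, so no sequence of fewer than 2 edits works. Backtracking through the table gives one optimal edit sequence (2 edits):
  yiqnug → yeqnug (sub i→e @2)
  yeqnug → yeqnugz (ins z @7)
Edit distance = 2.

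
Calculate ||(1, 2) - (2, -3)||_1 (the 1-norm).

Σ|x_i - y_i| = |1 - 2| + |2 - (-3)| = 1 + 5 = 6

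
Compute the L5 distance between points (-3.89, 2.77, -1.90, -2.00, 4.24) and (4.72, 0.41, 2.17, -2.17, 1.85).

(Σ|x_i - y_i|^5)^(1/5) = (|-3.89 - 4.72|^5 + |2.77 - 0.41|^5 + |-1.9 - 2.17|^5 + |-2 - (-2.17)|^5 + |4.24 - 1.85|^5)^(1/5)
= (8.61^5 + 2.36^5 + 4.07^5 + 0.17^5 + 2.39^5)^(1/5) ≈ (47316.8426 + 73.2082 + 1116.7914 + 0.0001 + 77.9811)^(1/5) = (48584.8234)^(1/5) ≈ 8.6557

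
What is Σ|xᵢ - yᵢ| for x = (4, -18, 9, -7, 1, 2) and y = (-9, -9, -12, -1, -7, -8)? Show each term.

Σ|x_i - y_i| = |4 - (-9)| + |-18 - (-9)| + |9 - (-12)| + |-7 - (-1)| + |1 - (-7)| + |2 - (-8)| = 13 + 9 + 21 + 6 + 8 + 10 = 67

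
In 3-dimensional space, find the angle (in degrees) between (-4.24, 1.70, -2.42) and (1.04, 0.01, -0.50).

With u = (-4.24, 1.70, -2.42), v = (1.04, 0.01, -0.50):
u·v = (-4.24)·1.04 + 1.7·0.01 + (-2.42)·(-0.5) = (-4.4096) + 0.017 + 1.21 = -3.1826.
|u| = √((-4.24)² + 1.7² + (-2.42)²) = √(17.9776 + 2.89 + 5.8564) = √26.724, |v| = √(1.04² + 0.01² + (-0.5)²) = √(1.0816 + 0.0001 + 0.25) = √1.3317.
cos θ = (u·v)/(|u||v|) = -3.1826/(√26.724·√1.3317) ≈ -0.533492
θ = arccos(-0.533492) ≈ 122.24°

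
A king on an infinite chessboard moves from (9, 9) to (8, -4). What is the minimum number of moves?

max(|x_i - y_i|) = max(|9 - 8|, |9 - (-4)|) = max(1, 13) = 13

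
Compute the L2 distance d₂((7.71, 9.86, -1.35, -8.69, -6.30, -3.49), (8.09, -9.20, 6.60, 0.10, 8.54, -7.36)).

√(Σ(x_i - y_i)²) = √((7.71 - 8.09)² + (9.86 - (-9.2))² + (-1.35 - 6.6)² + (-8.69 - 0.1)² + (-6.3 - 8.54)² + (-3.49 - (-7.36))²)
= √((-0.38)² + 19.06² + (-7.95)² + (-8.79)² + (-14.84)² + 3.87²) = √(0.1444 + 363.2836 + 63.2025 + 77.2641 + 220.2256 + 14.9769) = √739.0971 ≈ 27.1863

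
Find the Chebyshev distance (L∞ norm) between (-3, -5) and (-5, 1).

max(|x_i - y_i|) = max(|-3 - (-5)|, |-5 - 1|) = max(2, 6) = 6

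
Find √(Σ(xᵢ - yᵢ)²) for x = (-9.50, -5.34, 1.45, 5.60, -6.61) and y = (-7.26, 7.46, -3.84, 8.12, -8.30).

√(Σ(x_i - y_i)²) = √((-9.5 - (-7.26))² + (-5.34 - 7.46)² + (1.45 - (-3.84))² + (5.6 - 8.12)² + (-6.61 - (-8.3))²)
= √((-2.24)² + (-12.8)² + 5.29² + (-2.52)² + 1.69²) = √(5.0176 + 163.84 + 27.9841 + 6.3504 + 2.8561) = √206.0482 ≈ 14.3544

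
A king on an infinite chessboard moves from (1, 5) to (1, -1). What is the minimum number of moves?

max(|x_i - y_i|) = max(|1 - 1|, |5 - (-1)|) = max(0, 6) = 6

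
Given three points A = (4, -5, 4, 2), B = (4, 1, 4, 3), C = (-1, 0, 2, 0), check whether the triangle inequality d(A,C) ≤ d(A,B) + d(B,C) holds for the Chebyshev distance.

d(A,B) = max(0, 6, 0, 1) = 6, d(B,C) = max(5, 1, 2, 3) = 5, d(A,C) = max(5, 5, 2, 2) = 5.
d(A,C) = 5 ≤ 6 + 5 = 11. Triangle inequality is satisfied.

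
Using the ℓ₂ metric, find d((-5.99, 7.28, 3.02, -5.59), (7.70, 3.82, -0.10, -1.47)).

√(Σ(x_i - y_i)²) = √((-5.99 - 7.7)² + (7.28 - 3.82)² + (3.02 - (-0.1))² + (-5.59 - (-1.47))²)
= √((-13.69)² + 3.46² + 3.12² + (-4.12)²) = √(187.4161 + 11.9716 + 9.7344 + 16.9744) = √226.0965 ≈ 15.0365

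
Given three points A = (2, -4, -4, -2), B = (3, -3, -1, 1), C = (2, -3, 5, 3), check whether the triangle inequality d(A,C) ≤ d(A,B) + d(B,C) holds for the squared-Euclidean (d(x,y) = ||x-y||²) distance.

d(A,B) = 1² + 1² + 3² + 3² = 20, d(B,C) = 1² + 0² + 6² + 2² = 41, d(A,C) = 0² + 1² + 9² + 5² = 107.
d(A,C) = 107 > 20 + 41 = 61. Triangle inequality is VIOLATED. (Squared-Euclidean is not a metric — this is a counterexample.)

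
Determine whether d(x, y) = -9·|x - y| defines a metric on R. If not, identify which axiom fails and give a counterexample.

No. With c = -9 < 0, d fails non-negativity: d(8, 14) = -9·|8 - 14| = -9·6 = -54 < 0.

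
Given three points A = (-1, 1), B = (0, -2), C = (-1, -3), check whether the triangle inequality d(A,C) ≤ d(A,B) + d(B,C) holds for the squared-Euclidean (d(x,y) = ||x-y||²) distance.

d(A,B) = 1² + 3² = 10, d(B,C) = 1² + 1² = 2, d(A,C) = 0² + 4² = 16.
d(A,C) = 16 > 10 + 2 = 12. Triangle inequality is VIOLATED. (Squared-Euclidean is not a metric — this is a counterexample.)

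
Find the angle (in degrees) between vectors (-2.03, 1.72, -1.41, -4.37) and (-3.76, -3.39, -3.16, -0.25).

With u = (-2.03, 1.72, -1.41, -4.37), v = (-3.76, -3.39, -3.16, -0.25):
u·v = (-2.03)·(-3.76) + 1.72·(-3.39) + (-1.41)·(-3.16) + (-4.37)·(-0.25) = 7.6328 + (-5.8308) + 4.4556 + 1.0925 = 7.3501.
|u| = √((-2.03)² + 1.72² + (-1.41)² + (-4.37)²) = √(4.1209 + 2.9584 + 1.9881 + 19.0969) = √28.1643, |v| = √((-3.76)² + (-3.39)² + (-3.16)² + (-0.25)²) = √(14.1376 + 11.4921 + 9.9856 + 0.0625) = √35.6778.
cos θ = (u·v)/(|u||v|) = 7.3501/(√28.1643·√35.6778) ≈ 0.23187
θ = arccos(0.23187) ≈ 76.59°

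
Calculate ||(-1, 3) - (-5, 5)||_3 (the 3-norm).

(Σ|x_i - y_i|^3)^(1/3) = (|-1 - (-5)|^3 + |3 - 5|^3)^(1/3)
= (4^3 + 2^3)^(1/3) = (64 + 8)^(1/3) = (72)^(1/3) ≈ 4.1602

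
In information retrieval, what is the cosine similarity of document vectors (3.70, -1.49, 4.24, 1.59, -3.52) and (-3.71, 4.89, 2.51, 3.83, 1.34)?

With u = (3.70, -1.49, 4.24, 1.59, -3.52), v = (-3.71, 4.89, 2.51, 3.83, 1.34):
u·v = 3.7·(-3.71) + (-1.49)·4.89 + 4.24·2.51 + 1.59·3.83 + (-3.52)·1.34 = (-13.727) + (-7.2861) + 10.6424 + 6.0897 + (-4.7168) = -8.9978.
|u| = √(3.7² + (-1.49)² + 4.24² + 1.59² + (-3.52)²) = √(13.69 + 2.2201 + 17.9776 + 2.5281 + 12.3904) = √48.8062, |v| = √((-3.71)² + 4.89² + 2.51² + 3.83² + 1.34²) = √(13.7641 + 23.9121 + 6.3001 + 14.6689 + 1.7956) = √60.4408.
cos θ = (u·v)/(|u||v|) = -8.9978/(√48.8062·√60.4408) ≈ -0.1657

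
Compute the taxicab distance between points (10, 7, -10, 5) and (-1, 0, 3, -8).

Σ|x_i - y_i| = |10 - (-1)| + |7 - 0| + |-10 - 3| + |5 - (-8)| = 11 + 7 + 13 + 13 = 44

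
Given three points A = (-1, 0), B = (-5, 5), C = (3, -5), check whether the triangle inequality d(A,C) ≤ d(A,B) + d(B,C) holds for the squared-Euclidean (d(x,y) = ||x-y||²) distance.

d(A,B) = 4² + 5² = 41, d(B,C) = 8² + 10² = 164, d(A,C) = 4² + 5² = 41.
d(A,C) = 41 ≤ 41 + 164 = 205. Triangle inequality is satisfied.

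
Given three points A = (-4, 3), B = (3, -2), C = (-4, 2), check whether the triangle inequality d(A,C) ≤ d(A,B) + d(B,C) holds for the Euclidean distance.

d(A,B) = √(7² + 5²) = √74 ≈ 8.6023, d(B,C) = √(7² + 4²) = √65 ≈ 8.0623, d(A,C) = √(0² + 1²) = √1 = 1.
d(A,C) = 1 ≤ 8.6023 + 8.0623 = 16.6646. Triangle inequality is satisfied.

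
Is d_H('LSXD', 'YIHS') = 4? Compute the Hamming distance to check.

Differing positions: 1, 2, 3, 4. Hamming distance = 4, so the claim is true.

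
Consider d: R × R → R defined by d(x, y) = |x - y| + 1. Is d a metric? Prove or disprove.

No. d fails identity of indiscernibles (specifically d(x,x) = 0): d(-2, -2) = |-2 - (-2)| + 1 = 0 + 1 = 1 ≠ 0.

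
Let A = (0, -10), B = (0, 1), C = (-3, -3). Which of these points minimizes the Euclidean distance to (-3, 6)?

Distances: d(A) ≈ 16.2788, d(B) ≈ 5.831, d(C) = 9. Nearest: B = (0, 1) with distance 5.831.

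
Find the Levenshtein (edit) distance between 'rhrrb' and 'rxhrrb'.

Let D[i][j] be the edit distance between the first i characters of 'rhrrb' and the first j characters of 'rxhrrb', with D[i][0] = i, D[0][j] = j, and D[i][j] = D[i-1][j-1] if the characters match, else 1 + min(D[i-1][j], D[i][j-1], D[i-1][j-1]). Filling the table (rows: prefixes of 'rhrrb', columns: prefixes of 'rxhrrb'):
     ε  r  x  h  r  r  b
  ε  0  1  2  3  4  5  6
  r  1  0  1  2  3  4  5
  h  2  1  1  1  2  3  4
  r  3  2  2  2  1  2  3
  r  4  3  3  3  2  1  2
  b  5  4  4  4  3  2  1
The bottom-right entry gives D[5][6] = 1, so no sequence of fewer than 1 edit works. Backtracking through the table gives one optimal edit sequence (1 edit):
  rhrrb → rxhrrb (ins x @2)
Edit distance = 1.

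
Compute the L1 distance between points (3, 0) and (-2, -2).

Σ|x_i - y_i| = |3 - (-2)| + |0 - (-2)| = 5 + 2 = 7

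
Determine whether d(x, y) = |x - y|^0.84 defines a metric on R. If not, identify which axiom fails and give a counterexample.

Yes. With 0 < p = 0.84 ≤ 1, d(x,y) = |x-y|^0.84 is a metric on R. Non-negativity and symmetry are immediate; |x-y|^0.84 = 0 ⟺ |x-y| = 0 ⟺ x = y. For the triangle inequality, the function t ↦ t^0.84 is subadditive on [0,∞) when p ≤ 1, so |x-z|^0.84 ≤ (|x-y| + |y-z|)^0.84 ≤ |x-y|^0.84 + |y-z|^0.84.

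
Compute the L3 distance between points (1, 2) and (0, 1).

(Σ|x_i - y_i|^3)^(1/3) = (|1 - 0|^3 + |2 - 1|^3)^(1/3)
= (1^3 + 1^3)^(1/3) = (1 + 1)^(1/3) = (2)^(1/3) ≈ 1.2599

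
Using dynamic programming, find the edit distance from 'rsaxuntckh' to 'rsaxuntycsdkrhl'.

Let D[i][j] be the edit distance between the first i characters of 'rsaxuntckh' and the first j characters of 'rsaxuntycsdkrhl', with D[i][0] = i, D[0][j] = j, and D[i][j] = D[i-1][j-1] if the characters match, else 1 + min(D[i-1][j], D[i][j-1], D[i-1][j-1]). Filling the table (rows: prefixes of 'rsaxuntckh', columns: prefixes of 'rsaxuntycsdkrhl'):
     ε  r  s  a  x  u  n  t  y  c  s  d  k  r  h  l
  ε  0  1  2  3  4  5  6  7  8  9 10 11 12 13 14 15
  r  1  0  1  2  3  4  5  6  7  8  9 10 11 12 13 14
  s  2  1  0  1  2  3  4  5  6  7  8  9 10 11 12 13
  a  3  2  1  0  1  2  3  4  5  6  7  8  9 10 11 12
  x  4  3  2  1  0  1  2  3  4  5  6  7  8  9 10 11
  u  5  4  3  2  1  0  1  2  3  4  5  6  7  8  9 10
  n  6  5  4  3  2  1  0  1  2  3  4  5  6  7  8  9
  t  7  6  5  4  3  2  1  0  1  2  3  4  5  6  7  8
  c  8  7  6  5  4  3  2  1  1  1  2  3  4  5  6  7
  k  9  8  7  6  5  4  3  2  2  2  2  3  3  4  5  6
  h 10  9  8  7  6  5  4  3  3  3  3  3  4  4  4  5
The bottom-right entry gives D[10][15] = 5, so no sequence of fewer than 5 edits works. Backtracking through the table gives one optimal edit sequence (5 edits):
  rsaxuntckh → rsaxuntyckh (ins y @8)
  rsaxuntyckh → rsaxuntycskh (ins s @10)
  rsaxuntycskh → rsaxuntycsdkh (ins d @11)
  rsaxuntycsdkh → rsaxuntycsdkrh (ins r @13)
  rsaxuntycsdkrh → rsaxuntycsdkrhl (ins l @15)
Edit distance = 5.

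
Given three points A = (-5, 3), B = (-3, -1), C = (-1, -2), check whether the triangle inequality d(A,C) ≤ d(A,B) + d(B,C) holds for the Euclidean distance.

d(A,B) = √(2² + 4²) = √20 ≈ 4.4721, d(B,C) = √(2² + 1²) = √5 ≈ 2.2361, d(A,C) = √(4² + 5²) = √41 ≈ 6.4031.
d(A,C) ≈ 6.4031 ≤ 4.4721 + 2.2361 = 6.7082. Triangle inequality is satisfied.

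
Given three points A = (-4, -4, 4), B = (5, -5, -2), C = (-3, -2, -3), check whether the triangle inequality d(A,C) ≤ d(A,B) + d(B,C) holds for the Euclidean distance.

d(A,B) = √(9² + 1² + 6²) = √118 ≈ 10.8628, d(B,C) = √(8² + 3² + 1²) = √74 ≈ 8.6023, d(A,C) = √(1² + 2² + 7²) = √54 ≈ 7.3485.
d(A,C) ≈ 7.3485 ≤ 10.8628 + 8.6023 = 19.4651. Triangle inequality is satisfied.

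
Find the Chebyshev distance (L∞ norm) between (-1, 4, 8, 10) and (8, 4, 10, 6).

max(|x_i - y_i|) = max(|-1 - 8|, |4 - 4|, |8 - 10|, |10 - 6|) = max(9, 0, 2, 4) = 9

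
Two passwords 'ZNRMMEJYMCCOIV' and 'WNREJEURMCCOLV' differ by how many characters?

Differing positions: 1, 4, 5, 7, 8, 13. Hamming distance = 6.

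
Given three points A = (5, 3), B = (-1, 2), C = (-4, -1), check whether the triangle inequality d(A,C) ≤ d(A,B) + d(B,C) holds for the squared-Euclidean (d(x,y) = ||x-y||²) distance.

d(A,B) = 6² + 1² = 37, d(B,C) = 3² + 3² = 18, d(A,C) = 9² + 4² = 97.
d(A,C) = 97 > 37 + 18 = 55. Triangle inequality is VIOLATED. (Squared-Euclidean is not a metric — this is a counterexample.)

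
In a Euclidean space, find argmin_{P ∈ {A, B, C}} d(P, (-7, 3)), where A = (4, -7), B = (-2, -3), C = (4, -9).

Distances: d(A) ≈ 14.8661, d(B) ≈ 7.8102, d(C) ≈ 16.2788. Nearest: B = (-2, -3) with distance 7.8102.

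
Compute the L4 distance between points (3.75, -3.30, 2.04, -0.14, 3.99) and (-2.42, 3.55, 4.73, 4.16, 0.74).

(Σ|x_i - y_i|^4)^(1/4) = (|3.75 - (-2.42)|^4 + |-3.3 - 3.55|^4 + |2.04 - 4.73|^4 + |-0.14 - 4.16|^4 + |3.99 - 0.74|^4)^(1/4)
= (6.17^4 + 6.85^4 + 2.69^4 + 4.3^4 + 3.25^4)^(1/4) ≈ (1449.2411 + 2201.721 + 52.3611 + 341.8801 + 111.5664)^(1/4) = (4156.7697)^(1/4) ≈ 8.0295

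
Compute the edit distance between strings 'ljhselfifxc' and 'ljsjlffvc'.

Let D[i][j] be the edit distance between the first i characters of 'ljhselfifxc' and the first j characters of 'ljsjlffvc', with D[i][0] = i, D[0][j] = j, and D[i][j] = D[i-1][j-1] if the characters match, else 1 + min(D[i-1][j], D[i][j-1], D[i-1][j-1]). Filling the table (rows: prefixes of 'ljhselfifxc', columns: prefixes of 'ljsjlffvc'):
     ε  l  j  s  j  l  f  f  v  c
  ε  0  1  2  3  4  5  6  7  8  9
  l  1  0  1  2  3  4  5  6  7  8
  j  2  1  0  1  2  3  4  5  6  7
  h  3  2  1  1  2  3  4  5  6  7
  s  4  3  2  1  2  3  4  5  6  7
  e  5  4  3  2  2  3  4  5  6  7
  l  6  5  4  3  3  2  3  4  5  6
  f  7  6  5  4  4  3  2  3  4  5
  i  8  7  6  5  5  4  3  3  4  5
  f  9  8  7  6  6  5  4  3  4  5
  x 10  9  8  7  7  6  5  4  4  5
  c 11 10  9  8  8  7  6  5  5  4
The bottom-right entry gives D[11][9] = 4, so no sequence of fewer than 4 edits works. Backtracking through the table gives one optimal edit sequence (4 edits):
  ljhselfifxc → ljselfifxc (del h @3)
  ljselfifxc → ljsjlfifxc (sub e→j @4)
  ljsjlfifxc → ljsjlffxc (del i @7)
  ljsjlffxc → ljsjlffvc (sub x→v @8)
Edit distance = 4.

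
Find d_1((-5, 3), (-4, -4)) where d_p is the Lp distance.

Σ|x_i - y_i| = |-5 - (-4)| + |3 - (-4)| = 1 + 7 = 8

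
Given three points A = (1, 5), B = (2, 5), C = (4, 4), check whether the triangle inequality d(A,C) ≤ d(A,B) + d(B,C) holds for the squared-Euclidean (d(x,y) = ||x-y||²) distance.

d(A,B) = 1² + 0² = 1, d(B,C) = 2² + 1² = 5, d(A,C) = 3² + 1² = 10.
d(A,C) = 10 > 1 + 5 = 6. Triangle inequality is VIOLATED. (Squared-Euclidean is not a metric — this is a counterexample.)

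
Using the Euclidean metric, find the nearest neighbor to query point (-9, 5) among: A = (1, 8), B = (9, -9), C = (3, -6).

Distances: d(A) ≈ 10.4403, d(B) ≈ 22.8035, d(C) ≈ 16.2788. Nearest: A = (1, 8) with distance 10.4403.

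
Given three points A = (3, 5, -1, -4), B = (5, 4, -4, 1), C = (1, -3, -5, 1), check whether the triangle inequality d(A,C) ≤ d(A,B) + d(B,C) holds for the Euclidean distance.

d(A,B) = √(2² + 1² + 3² + 5²) = √39 ≈ 6.245, d(B,C) = √(4² + 7² + 1² + 0²) = √66 ≈ 8.124, d(A,C) = √(2² + 8² + 4² + 5²) = √109 ≈ 10.4403.
d(A,C) ≈ 10.4403 ≤ 6.245 + 8.124 = 14.369. Triangle inequality is satisfied.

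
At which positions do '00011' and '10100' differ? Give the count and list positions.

Differing positions: 1, 3, 4, 5. Hamming distance = 4.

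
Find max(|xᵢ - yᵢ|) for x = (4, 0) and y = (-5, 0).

max(|x_i - y_i|) = max(|4 - (-5)|, |0 - 0|) = max(9, 0) = 9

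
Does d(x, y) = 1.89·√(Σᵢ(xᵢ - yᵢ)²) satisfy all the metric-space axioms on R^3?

Yes. The L2 (Euclidean) norm induces a metric on R^3, and multiplying a metric by a positive constant 1.89 > 0 preserves all four axioms: non-negativity (1.89·||x-y|| ≥ 0), identity (1.89·||x-y|| = 0 ⟺ ||x-y|| = 0 ⟺ x = y), symmetry (||x-y|| = ||y-x||), and the triangle inequality (1.89·||x-z|| ≤ 1.89·||x-y|| + 1.89·||y-z||). So d is a metric.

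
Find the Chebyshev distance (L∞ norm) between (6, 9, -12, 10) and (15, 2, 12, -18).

max(|x_i - y_i|) = max(|6 - 15|, |9 - 2|, |-12 - 12|, |10 - (-18)|) = max(9, 7, 24, 28) = 28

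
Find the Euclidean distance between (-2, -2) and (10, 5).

√(Σ(x_i - y_i)²) = √((-2 - 10)² + (-2 - 5)²)
= √((-12)² + (-7)²) = √(144 + 49) = √193 ≈ 13.8924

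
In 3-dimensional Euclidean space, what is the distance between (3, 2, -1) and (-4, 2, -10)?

√(Σ(x_i - y_i)²) = √((3 - (-4))² + (2 - 2)² + (-1 - (-10))²)
= √(7² + 0² + 9²) = √(49 + 0 + 81) = √130 ≈ 11.4018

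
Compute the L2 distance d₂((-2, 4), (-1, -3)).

√(Σ(x_i - y_i)²) = √((-2 - (-1))² + (4 - (-3))²)
= √((-1)² + 7²) = √(1 + 49) = √50 ≈ 7.0711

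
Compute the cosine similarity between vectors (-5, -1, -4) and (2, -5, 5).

With u = (-5, -1, -4), v = (2, -5, 5):
u·v = (-5)·2 + (-1)·(-5) + (-4)·5 = (-10) + 5 + (-20) = -25.
|u| = √((-5)² + (-1)² + (-4)²) = √42, |v| = √(2² + (-5)² + 5²) = √54, so |u||v| = √(42·54) = √2268.
cos θ = (u·v)/(|u||v|) = -25/√2268 ≈ -0.525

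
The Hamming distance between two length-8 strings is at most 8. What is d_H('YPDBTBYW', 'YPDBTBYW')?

Differing positions: none. Hamming distance = 0. The maximum possible Hamming distance for length-8 strings is 8, so d_H/8 = 0/8 = 0.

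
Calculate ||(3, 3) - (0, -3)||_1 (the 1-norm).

Σ|x_i - y_i| = |3 - 0| + |3 - (-3)| = 3 + 6 = 9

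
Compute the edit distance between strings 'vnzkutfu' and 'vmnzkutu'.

Let D[i][j] be the edit distance between the first i characters of 'vnzkutfu' and the first j characters of 'vmnzkutu', with D[i][0] = i, D[0][j] = j, and D[i][j] = D[i-1][j-1] if the characters match, else 1 + min(D[i-1][j], D[i][j-1], D[i-1][j-1]). Filling the table (rows: prefixes of 'vnzkutfu', columns: prefixes of 'vmnzkutu'):
     ε  v  m  n  z  k  u  t  u
  ε  0  1  2  3  4  5  6  7  8
  v  1  0  1  2  3  4  5  6  7
  n  2  1  1  1  2  3  4  5  6
  z  3  2  2  2  1  2  3  4  5
  k  4  3  3  3  2  1  2  3  4
  u  5  4  4  4  3  2  1  2  3
  t  6  5  5  5  4  3  2  1  2
  f  7  6  6  6  5  4  3  2  2
  u  8  7  7  7  6  5  4  3  2
The bottom-right entry gives D[8][8] = 2, so no sequence of fewer than 2 edits works. Backtracking through the table gives one optimal edit sequence (2 edits):
  vnzkutfu → vmnzkutfu (ins m @2)
  vmnzkutfu → vmnzkutu (del f @8)
Edit distance = 2.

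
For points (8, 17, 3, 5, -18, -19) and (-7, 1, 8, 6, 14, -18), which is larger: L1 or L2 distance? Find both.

L1 = |8 - (-7)| + |17 - 1| + |3 - 8| + |5 - 6| + |-18 - 14| + |-19 - (-18)| = 15 + 16 + 5 + 1 + 32 + 1 = 70
L2 = √(15² + 16² + 5² + 1² + 32² + 1²) = √1532 ≈ 39.1408
L1 ≥ L2 always (equality iff movement is along one axis); L1 > L2 here.
Ratio L1/L2 = 70/√1532 ≈ 1.7884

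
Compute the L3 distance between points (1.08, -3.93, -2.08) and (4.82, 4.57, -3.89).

(Σ|x_i - y_i|^3)^(1/3) = (|1.08 - 4.82|^3 + |-3.93 - 4.57|^3 + |-2.08 - (-3.89)|^3)^(1/3)
= (3.74^3 + 8.5^3 + 1.81^3)^(1/3) ≈ (52.3136 + 614.125 + 5.9297)^(1/3) = (672.3683)^(1/3) ≈ 8.7606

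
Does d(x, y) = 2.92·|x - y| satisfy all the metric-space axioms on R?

Yes. Since |x - y| is a metric on R and 2.92 > 0, the positive scalar multiple 2.92·|x - y| is also a metric: scaling by a positive constant preserves non-negativity, identity (d=0 ⟺ |x-y|=0 ⟺ x=y), symmetry, and the triangle inequality.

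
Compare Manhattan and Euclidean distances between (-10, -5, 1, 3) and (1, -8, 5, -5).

L1 = |-10 - 1| + |-5 - (-8)| + |1 - 5| + |3 - (-5)| = 11 + 3 + 4 + 8 = 26
L2 = √(11² + 3² + 4² + 8²) = √210 ≈ 14.4914
L1 ≥ L2 always (equality iff movement is along one axis); L1 > L2 here.
Ratio L1/L2 = 26/√210 ≈ 1.7942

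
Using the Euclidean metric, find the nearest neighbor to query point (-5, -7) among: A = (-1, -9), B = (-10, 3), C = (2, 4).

Distances: d(A) ≈ 4.4721, d(B) ≈ 11.1803, d(C) ≈ 13.0384. Nearest: A = (-1, -9) with distance 4.4721.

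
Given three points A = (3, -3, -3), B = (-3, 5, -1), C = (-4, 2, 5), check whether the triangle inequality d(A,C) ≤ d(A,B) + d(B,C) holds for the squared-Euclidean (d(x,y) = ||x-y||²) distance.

d(A,B) = 6² + 8² + 2² = 104, d(B,C) = 1² + 3² + 6² = 46, d(A,C) = 7² + 5² + 8² = 138.
d(A,C) = 138 ≤ 104 + 46 = 150. Triangle inequality is satisfied.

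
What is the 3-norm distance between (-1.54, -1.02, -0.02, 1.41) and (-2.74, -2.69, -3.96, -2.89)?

(Σ|x_i - y_i|^3)^(1/3) = (|-1.54 - (-2.74)|^3 + |-1.02 - (-2.69)|^3 + |-0.02 - (-3.96)|^3 + |1.41 - (-2.89)|^3)^(1/3)
= (1.2^3 + 1.67^3 + 3.94^3 + 4.3^3)^(1/3) ≈ (1.728 + 4.6575 + 61.163 + 79.507)^(1/3) = (147.0555)^(1/3) ≈ 5.2783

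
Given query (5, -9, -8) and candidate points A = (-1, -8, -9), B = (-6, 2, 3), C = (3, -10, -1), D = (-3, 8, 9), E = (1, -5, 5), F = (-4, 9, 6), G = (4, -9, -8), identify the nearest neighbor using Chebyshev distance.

Distances: d(A) = 6, d(B) = 11, d(C) = 7, d(D) = 17, d(E) = 13, d(F) = 18, d(G) = 1. Nearest: G = (4, -9, -8) with distance 1.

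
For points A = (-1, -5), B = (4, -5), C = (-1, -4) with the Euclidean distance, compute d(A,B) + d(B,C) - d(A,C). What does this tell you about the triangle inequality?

d(A,B) = √(5² + 0²) = √25 = 5, d(B,C) = √(5² + 1²) = √26 ≈ 5.099, d(A,C) = √(0² + 1²) = √1 = 1.
d(A,B) + d(B,C) - d(A,C) = 5 + 5.099 - 1 = 10.099 - 1 = 9.099 (to 4 decimal places). This is ≥ 0, so the triangle inequality holds for these points.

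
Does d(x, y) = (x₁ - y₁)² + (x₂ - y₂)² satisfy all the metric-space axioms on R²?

No. The squared Euclidean distance fails the triangle inequality. Counterexample: x = (0, 0), y = (2, 5), z = (4, 10). d(x,z) = 4² + 10² = 116, but d(x,y) + d(y,z) = (2² + 5²) + (2² + 5²) = 29 + 29 = 58. Since 116 > 58, the triangle inequality is violated. (Note: √d, the ordinary Euclidean distance, IS a metric.)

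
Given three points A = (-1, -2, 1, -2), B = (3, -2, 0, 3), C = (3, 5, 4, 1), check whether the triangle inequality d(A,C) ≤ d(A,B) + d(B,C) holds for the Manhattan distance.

d(A,B) = 4 + 0 + 1 + 5 = 10, d(B,C) = 0 + 7 + 4 + 2 = 13, d(A,C) = 4 + 7 + 3 + 3 = 17.
d(A,C) = 17 ≤ 10 + 13 = 23. Triangle inequality is satisfied.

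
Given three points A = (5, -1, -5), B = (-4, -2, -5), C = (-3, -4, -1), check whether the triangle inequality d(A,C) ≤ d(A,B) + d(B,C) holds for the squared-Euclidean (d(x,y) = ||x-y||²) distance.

d(A,B) = 9² + 1² + 0² = 82, d(B,C) = 1² + 2² + 4² = 21, d(A,C) = 8² + 3² + 4² = 89.
d(A,C) = 89 ≤ 82 + 21 = 103. Triangle inequality is satisfied.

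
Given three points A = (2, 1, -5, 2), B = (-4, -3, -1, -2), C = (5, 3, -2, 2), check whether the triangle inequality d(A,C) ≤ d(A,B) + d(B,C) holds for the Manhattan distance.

d(A,B) = 6 + 4 + 4 + 4 = 18, d(B,C) = 9 + 6 + 1 + 4 = 20, d(A,C) = 3 + 2 + 3 + 0 = 8.
d(A,C) = 8 ≤ 18 + 20 = 38. Triangle inequality is satisfied.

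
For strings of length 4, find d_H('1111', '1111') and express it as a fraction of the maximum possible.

Differing positions: none. Hamming distance = 0. The maximum possible Hamming distance for length-4 strings is 4, so d_H/4 = 0/4 = 0.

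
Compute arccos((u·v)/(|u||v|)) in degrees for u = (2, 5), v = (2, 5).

With u = (2, 5), v = (2, 5):
u·v = 2·2 + 5·5 = 4 + 25 = 29.
|u| = √(2² + 5²) = √29, |v| = √(2² + 5²) = √29, so |u||v| = √(29·29) = √841 = 29.
cos θ = (u·v)/(|u||v|) = 29/29 = 1 (the vectors are parallel, pointing the same way)
θ = arccos(1) = 0°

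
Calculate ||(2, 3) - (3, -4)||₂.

√(Σ(x_i - y_i)²) = √((2 - 3)² + (3 - (-4))²)
= √((-1)² + 7²) = √(1 + 49) = √50 ≈ 7.0711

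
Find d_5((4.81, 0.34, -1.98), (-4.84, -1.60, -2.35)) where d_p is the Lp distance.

(Σ|x_i - y_i|^5)^(1/5) = (|4.81 - (-4.84)|^5 + |0.34 - (-1.6)|^5 + |-1.98 - (-2.35)|^5)^(1/5)
= (9.65^5 + 1.94^5 + 0.37^5)^(1/5) ≈ (83682.8701 + 27.4795 + 0.0069)^(1/5) = (83710.3565)^(1/5) ≈ 9.6506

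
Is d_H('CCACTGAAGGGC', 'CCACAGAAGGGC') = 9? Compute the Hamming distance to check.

Differing positions: 5. Hamming distance = 1, so the claim that d_H = 9 is false.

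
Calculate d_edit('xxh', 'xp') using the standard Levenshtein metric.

Let D[i][j] be the edit distance between the first i characters of 'xxh' and the first j characters of 'xp', with D[i][0] = i, D[0][j] = j, and D[i][j] = D[i-1][j-1] if the characters match, else 1 + min(D[i-1][j], D[i][j-1], D[i-1][j-1]). Filling the table (rows: prefixes of 'xxh', columns: prefixes of 'xp'):
     ε  x  p
  ε  0  1  2
  x  1  0  1
  x  2  1  1
  h  3  2  2
The bottom-right entry gives D[3][2] = 2, so no sequence of fewer than 2 edits works. Backtracking through the table gives one optimal edit sequence (2 edits):
  xxh → xh (del x @1)
  xh → xp (sub h→p @2)
Edit distance = 2.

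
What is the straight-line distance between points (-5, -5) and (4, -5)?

√(Σ(x_i - y_i)²) = √((-5 - 4)² + (-5 - (-5))²)
= √((-9)² + 0²) = √(81 + 0) = √81 = 9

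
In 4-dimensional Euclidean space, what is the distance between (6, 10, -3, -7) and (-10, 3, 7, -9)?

√(Σ(x_i - y_i)²) = √((6 - (-10))² + (10 - 3)² + (-3 - 7)² + (-7 - (-9))²)
= √(16² + 7² + (-10)² + 2²) = √(256 + 49 + 100 + 4) = √409 ≈ 20.2237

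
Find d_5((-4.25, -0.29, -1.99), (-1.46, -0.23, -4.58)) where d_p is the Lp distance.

(Σ|x_i - y_i|^5)^(1/5) = (|-4.25 - (-1.46)|^5 + |-0.29 - (-0.23)|^5 + |-1.99 - (-4.58)|^5)^(1/5)
= (2.79^5 + 0.06^5 + 2.59^5)^(1/5) ≈ (169.0523 + 0 + 116.5464)^(1/5) = (285.5987)^(1/5) ≈ 3.0985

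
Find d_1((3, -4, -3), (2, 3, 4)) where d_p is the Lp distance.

Σ|x_i - y_i| = |3 - 2| + |-4 - 3| + |-3 - 4| = 1 + 7 + 7 = 15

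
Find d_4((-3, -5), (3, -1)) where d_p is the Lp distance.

(Σ|x_i - y_i|^4)^(1/4) = (|-3 - 3|^4 + |-5 - (-1)|^4)^(1/4)
= (6^4 + 4^4)^(1/4) = (1296 + 256)^(1/4) = (1552)^(1/4) ≈ 6.2766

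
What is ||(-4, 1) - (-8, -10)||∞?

max(|x_i - y_i|) = max(|-4 - (-8)|, |1 - (-10)|) = max(4, 11) = 11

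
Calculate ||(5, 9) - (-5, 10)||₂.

√(Σ(x_i - y_i)²) = √((5 - (-5))² + (9 - 10)²)
= √(10² + (-1)²) = √(100 + 1) = √101 ≈ 10.0499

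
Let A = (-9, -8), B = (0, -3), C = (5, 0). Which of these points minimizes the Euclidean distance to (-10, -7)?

Distances: d(A) ≈ 1.4142, d(B) ≈ 10.7703, d(C) ≈ 16.5529. Nearest: A = (-9, -8) with distance 1.4142.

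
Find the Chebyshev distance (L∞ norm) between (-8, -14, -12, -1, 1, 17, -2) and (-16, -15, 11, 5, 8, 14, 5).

max(|x_i - y_i|) = max(|-8 - (-16)|, |-14 - (-15)|, |-12 - 11|, |-1 - 5|, |1 - 8|, |17 - 14|, |-2 - 5|) = max(8, 1, 23, 6, 7, 3, 7) = 23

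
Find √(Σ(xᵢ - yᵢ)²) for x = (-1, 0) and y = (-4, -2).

√(Σ(x_i - y_i)²) = √((-1 - (-4))² + (0 - (-2))²)
= √(3² + 2²) = √(9 + 4) = √13 ≈ 3.6056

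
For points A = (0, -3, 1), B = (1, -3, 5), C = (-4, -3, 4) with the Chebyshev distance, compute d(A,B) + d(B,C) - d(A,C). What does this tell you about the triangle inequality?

d(A,B) = max(1, 0, 4) = 4, d(B,C) = max(5, 0, 1) = 5, d(A,C) = max(4, 0, 3) = 4.
d(A,B) + d(B,C) - d(A,C) = 4 + 5 - 4 = 9 - 4 = 5. This is ≥ 0, so the triangle inequality holds for these points.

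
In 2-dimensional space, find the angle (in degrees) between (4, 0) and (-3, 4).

With u = (4, 0), v = (-3, 4):
u·v = 4·(-3) + 0·4 = (-12) + 0 = -12.
|u| = √(4² + 0²) = √16, |v| = √((-3)² + 4²) = √25, so |u||v| = √(16·25) = √400 = 20.
cos θ = (u·v)/(|u||v|) = -12/20 = -0.6
θ = arccos(-0.6) ≈ 126.87°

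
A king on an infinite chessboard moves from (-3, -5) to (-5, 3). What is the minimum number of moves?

max(|x_i - y_i|) = max(|-3 - (-5)|, |-5 - 3|) = max(2, 8) = 8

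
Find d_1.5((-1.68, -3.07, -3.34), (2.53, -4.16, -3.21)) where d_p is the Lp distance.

(Σ|x_i - y_i|^1.5)^(1/1.5) = (|-1.68 - 2.53|^1.5 + |-3.07 - (-4.16)|^1.5 + |-3.34 - (-3.21)|^1.5)^(1/1.5)
= (4.21^1.5 + 1.09^1.5 + 0.13^1.5)^(1/1.5) ≈ (8.6382 + 1.138 + 0.0469)^(1/1.5) = (9.8231)^(1/1.5) ≈ 4.5867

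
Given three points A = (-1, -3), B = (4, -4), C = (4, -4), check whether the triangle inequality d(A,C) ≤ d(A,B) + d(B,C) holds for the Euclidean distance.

d(A,B) = √(5² + 1²) = √26 ≈ 5.099, d(B,C) = √(0² + 0²) = √0 = 0, d(A,C) = √(5² + 1²) = √26 ≈ 5.099.
d(A,C) ≈ 5.099 ≤ 5.099 + 0 = 5.099. Triangle inequality is satisfied.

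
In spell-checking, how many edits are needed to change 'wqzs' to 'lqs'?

Let D[i][j] be the edit distance between the first i characters of 'wqzs' and the first j characters of 'lqs', with D[i][0] = i, D[0][j] = j, and D[i][j] = D[i-1][j-1] if the characters match, else 1 + min(D[i-1][j], D[i][j-1], D[i-1][j-1]). Filling the table (rows: prefixes of 'wqzs', columns: prefixes of 'lqs'):
     ε  l  q  s
  ε  0  1  2  3
  w  1  1  2  3
  q  2  2  1  2
  z  3  3  2  2
  s  4  4  3  2
The bottom-right entry gives D[4][3] = 2, so no sequence of fewer than 2 edits works. Backtracking through the table gives one optimal edit sequence (2 edits):
  wqzs → lqzs (sub w→l @1)
  lqzs → lqs (del z @3)
Edit distance = 2.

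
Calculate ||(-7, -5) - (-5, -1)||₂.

√(Σ(x_i - y_i)²) = √((-7 - (-5))² + (-5 - (-1))²)
= √((-2)² + (-4)²) = √(4 + 16) = √20 ≈ 4.4721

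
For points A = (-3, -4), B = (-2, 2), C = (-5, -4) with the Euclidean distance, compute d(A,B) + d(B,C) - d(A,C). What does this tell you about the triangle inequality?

d(A,B) = √(1² + 6²) = √37 ≈ 6.0828, d(B,C) = √(3² + 6²) = √45 ≈ 6.7082, d(A,C) = √(2² + 0²) = √4 = 2.
d(A,B) + d(B,C) - d(A,C) = 6.0828 + 6.7082 - 2 = 12.791 - 2 = 10.791 (to 4 decimal places). This is ≥ 0, so the triangle inequality holds for these points.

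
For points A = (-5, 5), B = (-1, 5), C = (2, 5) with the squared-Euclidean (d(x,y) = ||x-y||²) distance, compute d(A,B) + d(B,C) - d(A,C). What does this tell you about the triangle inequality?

d(A,B) = 4² + 0² = 16, d(B,C) = 3² + 0² = 9, d(A,C) = 7² + 0² = 49.
d(A,B) + d(B,C) - d(A,C) = 16 + 9 - 49 = 25 - 49 = -24. This is < 0, so the triangle inequality FAILS for these points (squared-Euclidean is not a metric).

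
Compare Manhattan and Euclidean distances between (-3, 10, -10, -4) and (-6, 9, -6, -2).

L1 = |-3 - (-6)| + |10 - 9| + |-10 - (-6)| + |-4 - (-2)| = 3 + 1 + 4 + 2 = 10
L2 = √(3² + 1² + 4² + 2²) = √30 ≈ 5.4772
L1 ≥ L2 always (equality iff movement is along one axis); L1 > L2 here.
Ratio L1/L2 = 10/√30 ≈ 1.8257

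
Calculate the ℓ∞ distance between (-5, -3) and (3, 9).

max(|x_i - y_i|) = max(|-5 - 3|, |-3 - 9|) = max(8, 12) = 12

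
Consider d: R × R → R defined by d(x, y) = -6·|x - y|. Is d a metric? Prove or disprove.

No. With c = -6 < 0, d fails non-negativity: d(8, 9) = -6·|8 - 9| = -6·1 = -6 < 0.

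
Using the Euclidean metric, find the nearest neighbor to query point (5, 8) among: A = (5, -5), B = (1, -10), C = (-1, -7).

Distances: d(A) = 13, d(B) ≈ 18.4391, d(C) ≈ 16.1555. Nearest: A = (5, -5) with distance 13.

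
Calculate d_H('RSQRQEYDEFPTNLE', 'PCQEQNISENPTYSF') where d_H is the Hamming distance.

Differing positions: 1, 2, 4, 6, 7, 8, 10, 13, 14, 15. Hamming distance = 10.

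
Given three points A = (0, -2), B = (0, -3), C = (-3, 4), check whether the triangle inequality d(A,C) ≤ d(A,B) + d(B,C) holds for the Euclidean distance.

d(A,B) = √(0² + 1²) = √1 = 1, d(B,C) = √(3² + 7²) = √58 ≈ 7.6158, d(A,C) = √(3² + 6²) = √45 ≈ 6.7082.
d(A,C) ≈ 6.7082 ≤ 1 + 7.6158 = 8.6158. Triangle inequality is satisfied.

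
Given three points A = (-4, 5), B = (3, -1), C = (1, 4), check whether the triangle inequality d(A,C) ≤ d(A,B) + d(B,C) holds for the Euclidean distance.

d(A,B) = √(7² + 6²) = √85 ≈ 9.2195, d(B,C) = √(2² + 5²) = √29 ≈ 5.3852, d(A,C) = √(5² + 1²) = √26 ≈ 5.099.
d(A,C) ≈ 5.099 ≤ 9.2195 + 5.3852 = 14.6047. Triangle inequality is satisfied.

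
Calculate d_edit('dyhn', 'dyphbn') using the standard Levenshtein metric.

Let D[i][j] be the edit distance between the first i characters of 'dyhn' and the first j characters of 'dyphbn', with D[i][0] = i, D[0][j] = j, and D[i][j] = D[i-1][j-1] if the characters match, else 1 + min(D[i-1][j], D[i][j-1], D[i-1][j-1]). Filling the table (rows: prefixes of 'dyhn', columns: prefixes of 'dyphbn'):
     ε  d  y  p  h  b  n
  ε  0  1  2  3  4  5  6
  d  1  0  1  2  3  4  5
  y  2  1  0  1  2  3  4
  h  3  2  1  1  1  2  3
  n  4  3  2  2  2  2  2
The bottom-right entry gives D[4][6] = 2, so no sequence of fewer than 2 edits works. Backtracking through the table gives one optimal edit sequence (2 edits):
  dyhn → dyphn (ins p @3)
  dyphn → dyphbn (ins b @5)
Edit distance = 2.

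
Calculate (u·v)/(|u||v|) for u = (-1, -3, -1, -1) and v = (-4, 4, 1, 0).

With u = (-1, -3, -1, -1), v = (-4, 4, 1, 0):
u·v = (-1)·(-4) + (-3)·4 + (-1)·1 + (-1)·0 = 4 + (-12) + (-1) + 0 = -9.
|u| = √((-1)² + (-3)² + (-1)² + (-1)²) = √12, |v| = √((-4)² + 4² + 1² + 0²) = √33, so |u||v| = √(12·33) = √396.
cos θ = (u·v)/(|u||v|) = -9/√396 ≈ -0.4523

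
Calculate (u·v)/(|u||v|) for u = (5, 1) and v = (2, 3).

With u = (5, 1), v = (2, 3):
u·v = 5·2 + 1·3 = 10 + 3 = 13.
|u| = √(5² + 1²) = √26, |v| = √(2² + 3²) = √13, so |u||v| = √(26·13) = √338.
cos θ = (u·v)/(|u||v|) = 13/√338 ≈ 0.7071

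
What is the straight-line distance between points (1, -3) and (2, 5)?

√(Σ(x_i - y_i)²) = √((1 - 2)² + (-3 - 5)²)
= √((-1)² + (-8)²) = √(1 + 64) = √65 ≈ 8.0623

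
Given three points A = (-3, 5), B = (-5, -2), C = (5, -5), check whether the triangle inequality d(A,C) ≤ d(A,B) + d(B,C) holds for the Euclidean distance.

d(A,B) = √(2² + 7²) = √53 ≈ 7.2801, d(B,C) = √(10² + 3²) = √109 ≈ 10.4403, d(A,C) = √(8² + 10²) = √164 ≈ 12.8062.
d(A,C) ≈ 12.8062 ≤ 7.2801 + 10.4403 = 17.7204. Triangle inequality is satisfied.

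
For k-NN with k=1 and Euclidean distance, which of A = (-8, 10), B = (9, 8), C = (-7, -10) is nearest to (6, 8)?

Distances: d(A) ≈ 14.1421, d(B) = 3, d(C) ≈ 22.2036. Nearest: B = (9, 8) with distance 3.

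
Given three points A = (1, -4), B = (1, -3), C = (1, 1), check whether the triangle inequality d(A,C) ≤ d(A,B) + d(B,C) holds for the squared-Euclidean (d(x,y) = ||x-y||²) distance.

d(A,B) = 0² + 1² = 1, d(B,C) = 0² + 4² = 16, d(A,C) = 0² + 5² = 25.
d(A,C) = 25 > 1 + 16 = 17. Triangle inequality is VIOLATED. (Squared-Euclidean is not a metric — this is a counterexample.)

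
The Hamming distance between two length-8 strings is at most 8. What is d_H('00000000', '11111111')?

Differing positions: 1, 2, 3, 4, 5, 6, 7, 8. Hamming distance = 8. The maximum possible Hamming distance for length-8 strings is 8, so d_H/8 = 8/8 = 1.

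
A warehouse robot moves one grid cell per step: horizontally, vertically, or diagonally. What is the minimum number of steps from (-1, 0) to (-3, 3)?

max(|x_i - y_i|) = max(|-1 - (-3)|, |0 - 3|) = max(2, 3) = 3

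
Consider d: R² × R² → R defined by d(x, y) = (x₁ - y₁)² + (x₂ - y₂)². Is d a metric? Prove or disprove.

No. The squared Euclidean distance fails the triangle inequality. Counterexample: x = (0, 0), y = (4, 5), z = (8, 10). d(x,z) = 8² + 10² = 164, but d(x,y) + d(y,z) = (4² + 5²) + (4² + 5²) = 41 + 41 = 82. Since 164 > 82, the triangle inequality is violated. (Note: √d, the ordinary Euclidean distance, IS a metric.)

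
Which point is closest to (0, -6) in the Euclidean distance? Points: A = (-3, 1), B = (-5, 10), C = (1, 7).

Distances: d(A) ≈ 7.6158, d(B) ≈ 16.7631, d(C) ≈ 13.0384. Nearest: A = (-3, 1) with distance 7.6158.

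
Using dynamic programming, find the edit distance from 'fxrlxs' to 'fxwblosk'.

Let D[i][j] be the edit distance between the first i characters of 'fxrlxs' and the first j characters of 'fxwblosk', with D[i][0] = i, D[0][j] = j, and D[i][j] = D[i-1][j-1] if the characters match, else 1 + min(D[i-1][j], D[i][j-1], D[i-1][j-1]). Filling the table (rows: prefixes of 'fxrlxs', columns: prefixes of 'fxwblosk'):
     ε  f  x  w  b  l  o  s  k
  ε  0  1  2  3  4  5  6  7  8
  f  1  0  1  2  3  4  5  6  7
  x  2  1  0  1  2  3  4  5  6
  r  3  2  1  1  2  3  4  5  6
  l  4  3  2  2  2  2  3  4  5
  x  5  4  3  3  3  3  3  4  5
  s  6  5  4  4  4  4  4  3  4
The bottom-right entry gives D[6][8] = 4, so no sequence of fewer than 4 edits works. Backtracking through the table gives one optimal edit sequence (4 edits):
  fxrlxs → fxwrlxs (ins w @3)
  fxwrlxs → fxwblxs (sub r→b @4)
  fxwblxs → fxwblos (sub x→o @6)
  fxwblos → fxwblosk (ins k @8)
Edit distance = 4.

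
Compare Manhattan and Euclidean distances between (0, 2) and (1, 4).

L1 = |0 - 1| + |2 - 4| = 1 + 2 = 3
L2 = √(1² + 2²) = √5 ≈ 2.2361
L1 ≥ L2 always (equality iff movement is along one axis); L1 > L2 here.
Ratio L1/L2 = 3/√5 ≈ 1.3416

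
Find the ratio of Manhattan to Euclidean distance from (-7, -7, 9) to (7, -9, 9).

L1 = |-7 - 7| + |-7 - (-9)| + |9 - 9| = 14 + 2 + 0 = 16
L2 = √(14² + 2² + 0²) = √200 ≈ 14.1421
L1 ≥ L2 always (equality iff movement is along one axis); L1 > L2 here.
Ratio L1/L2 = 16/√200 ≈ 1.1314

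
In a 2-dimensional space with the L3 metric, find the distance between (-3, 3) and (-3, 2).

(Σ|x_i - y_i|^3)^(1/3) = (|-3 - (-3)|^3 + |3 - 2|^3)^(1/3)
= (0^3 + 1^3)^(1/3) = (0 + 1)^(1/3) = (1)^(1/3) = 1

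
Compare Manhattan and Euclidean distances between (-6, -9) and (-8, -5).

L1 = |-6 - (-8)| + |-9 - (-5)| = 2 + 4 = 6
L2 = √(2² + 4²) = √20 ≈ 4.4721
L1 ≥ L2 always (equality iff movement is along one axis); L1 > L2 here.
Ratio L1/L2 = 6/√20 ≈ 1.3416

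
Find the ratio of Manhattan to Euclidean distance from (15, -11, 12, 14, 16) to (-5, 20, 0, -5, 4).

L1 = |15 - (-5)| + |-11 - 20| + |12 - 0| + |14 - (-5)| + |16 - 4| = 20 + 31 + 12 + 19 + 12 = 94
L2 = √(20² + 31² + 12² + 19² + 12²) = √2010 ≈ 44.833
L1 ≥ L2 always (equality iff movement is along one axis); L1 > L2 here.
Ratio L1/L2 = 94/√2010 ≈ 2.0967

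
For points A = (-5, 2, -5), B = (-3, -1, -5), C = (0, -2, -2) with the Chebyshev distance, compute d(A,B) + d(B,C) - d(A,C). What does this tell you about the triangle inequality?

d(A,B) = max(2, 3, 0) = 3, d(B,C) = max(3, 1, 3) = 3, d(A,C) = max(5, 4, 3) = 5.
d(A,B) + d(B,C) - d(A,C) = 3 + 3 - 5 = 6 - 5 = 1. This is ≥ 0, so the triangle inequality holds for these points.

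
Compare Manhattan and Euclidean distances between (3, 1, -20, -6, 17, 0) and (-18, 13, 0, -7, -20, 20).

L1 = |3 - (-18)| + |1 - 13| + |-20 - 0| + |-6 - (-7)| + |17 - (-20)| + |0 - 20| = 21 + 12 + 20 + 1 + 37 + 20 = 111
L2 = √(21² + 12² + 20² + 1² + 37² + 20²) = √2755 ≈ 52.4881
L1 ≥ L2 always (equality iff movement is along one axis); L1 > L2 here.
Ratio L1/L2 = 111/√2755 ≈ 2.1148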